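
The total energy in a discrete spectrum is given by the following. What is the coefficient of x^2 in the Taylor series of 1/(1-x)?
1/(1-x) = Σ x^n for |x|<1
All coefficients are 1

Answer: 1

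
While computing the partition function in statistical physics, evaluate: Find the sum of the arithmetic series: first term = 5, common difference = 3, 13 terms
Last term: a_n = 5+(13-1)·3 = 41
Sum = n(a_1+a_n)/2 = 13(5+41)/2 = 299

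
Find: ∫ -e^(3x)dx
Since d/dx[e^(3x)] = 3e^(3x), we get -1/3 e^(3x) + C

Answer: (-1/3)e^(3x) + C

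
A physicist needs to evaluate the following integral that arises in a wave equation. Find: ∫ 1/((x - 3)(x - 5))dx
Partial fractions: 1/((x-3)(x-5))=A/(x-3)+B/(x-5)
A=-1/2, B=1/2
∫ [-1/2· 1/(x-3)+1/2· 1/(x-5)] dx
=(1/2)[ln|x-5| - ln|x-3|]+C

Answer: (1/2)·ln|(x-5)/(x-3)|+C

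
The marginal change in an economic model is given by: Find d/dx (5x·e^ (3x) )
Product rule: (fg)' = f'g + fg'
f = 5x, f' = 5
g = e^(3x), g' = 3·e^(3x)

Answer: 5·e^(3x) + 15x·e^(3x)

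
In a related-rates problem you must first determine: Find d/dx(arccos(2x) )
d/dx[arccos(u)]=-u'/√(1-u²), u=2x, u'=2

Answer: -2/√(1-4x²)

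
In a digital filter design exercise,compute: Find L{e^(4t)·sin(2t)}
First shifting: L{e^(at)f(t)}=F(s-a)
L{sin(2t)}=2/(s² + 4)
Shift: 2/((s-4)² + 4)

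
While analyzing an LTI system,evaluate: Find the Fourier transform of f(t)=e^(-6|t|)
Using the standard pair: F{e^(-a|t|)} = 2a/(a^2 + omega^2)
With a = 6: F(omega) = 12/(36 + omega^2)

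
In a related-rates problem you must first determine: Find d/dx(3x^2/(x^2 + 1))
Quotient rule: (f/g)'=(f'g - fg')/g²
f=3x^2, f'=6x
g=x^2 + 1, g'=2x

Answer: (6x·(x^2 + 1) - 6x^3)/(x^2 + 1)²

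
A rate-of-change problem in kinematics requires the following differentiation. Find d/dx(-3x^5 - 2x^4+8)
Power rule: d/dx(ax^n)=n·a·x^(n-1)
Term by term: -15·x^4 - 8·x^3

Answer: -15x^4 - 8x^3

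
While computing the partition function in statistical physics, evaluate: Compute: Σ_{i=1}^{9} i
Using formula: Σ i^1=n(n + 1)/2=9·10/2=45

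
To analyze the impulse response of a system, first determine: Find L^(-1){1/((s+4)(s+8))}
Partial fractions: 1/((s+4)(s+8)) = A/(s+4)+B/(s+8)
Cover-up: A = 1/(s+8)|_{s = -4} = 1/4; B = 1/(s+4)|_{s = -8} = -1/4
L^(-1) = (1/4)e^(-4t) - (1/4)e^(-8t)

Answer: (1/4)(e^(-4t) - e^(-8t))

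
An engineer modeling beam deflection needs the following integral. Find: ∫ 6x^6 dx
Using power rule: ∫ 6x^6 dx = 6/7 x^7+C = (6/7)x^7+C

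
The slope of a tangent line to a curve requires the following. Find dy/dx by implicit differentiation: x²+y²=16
Differentiate both sides: 2x + 2y·(dy/dx) = 0
Solve: dy/dx = -2x/(2y) = -x/y

Answer: dy/dx = -x/y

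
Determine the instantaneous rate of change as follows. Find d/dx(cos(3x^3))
Chain rule: d/dx[cos(u)] = -sin(u)·u' where u = 3x^3
u' = 9x^2

Answer: -9x^2·sin(3x^3)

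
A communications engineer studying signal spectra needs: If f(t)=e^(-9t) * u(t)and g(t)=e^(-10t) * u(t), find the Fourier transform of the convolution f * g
By the convolution theorem: F{f*g}=F(omega)*G(omega)
F(omega)=1/(9+j*omega), G(omega)=1/(10+j*omega)
F{f*g}=1/((9+j*omega)(10+j*omega))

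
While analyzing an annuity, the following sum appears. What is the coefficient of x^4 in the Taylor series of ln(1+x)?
ln(1 + x) = Σ (-1)^(n + 1) x^n/n
Coefficient of x^4 = (-1)^5/4 = -1/4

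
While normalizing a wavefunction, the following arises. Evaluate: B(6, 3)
B(x,y)=Γ(x)Γ(y)/Γ(x+y)=(x-1)!(y-1)!/(x+y-1)!
B(6,3)=5!·2!/8!=1/168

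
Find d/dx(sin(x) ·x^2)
Product rule: (fg)'=f'g+fg'
f=sin(x), f'=cos(x)
g=x^2, g'=2x

Answer: cos(x)·x^2+2·sin(x)·x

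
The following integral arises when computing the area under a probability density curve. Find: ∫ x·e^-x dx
Integration by parts: u=x, dv=e^-x dx
du=dx, v=-e^-x
=-x·e^-x - ∫ -e^-x dx
=-x·e^-x - e^-x+C

Answer: -e^-x(x+1)+C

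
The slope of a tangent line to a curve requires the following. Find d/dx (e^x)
Chain rule: d/dx[e^u]=e^u · u' where u=x
u'=1

Answer: 1·e^x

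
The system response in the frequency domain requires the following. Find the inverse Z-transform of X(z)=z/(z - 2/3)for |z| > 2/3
Standard pair: z/(z-a) <-> a^n * u[n] for causal signals
With a = 2/3: x[n] = (2/3)^n * u[n]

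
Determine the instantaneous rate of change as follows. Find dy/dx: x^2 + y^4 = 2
Differentiate: 2x + 4y^3·(dy/dx) = 0
dy/dx = -2x/(4y^3)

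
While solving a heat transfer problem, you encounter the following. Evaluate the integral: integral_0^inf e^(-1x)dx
integral_0^inf e^(-1x) dx=[-1/1 * e^(-1x)]_0^inf
=0 - (-1/1)=1/1

Answer: 1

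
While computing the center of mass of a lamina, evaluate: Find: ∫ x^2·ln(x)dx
By parts: u=ln(x), dv=x^2 dx
du=1/x dx, v=x^3/3
=x^3·ln(x)/3 - ∫ x^2/3 dx
=x^3·ln(x)/3 - x^3/9 + C

Answer: x^3(ln(x)/3 - 1/9) + C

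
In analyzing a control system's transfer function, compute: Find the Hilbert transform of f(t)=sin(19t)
The Hilbert transform shifts each frequency component by -pi/2.
H{sin(wt)}=-cos(wt)
With w=19: H{sin(19t)}=-cos(19t)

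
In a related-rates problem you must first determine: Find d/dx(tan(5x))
Chain rule: d/dx[tan(u)]=sec²(u)·u' where u=5x
u'=5

Answer: 5·sec²(5x)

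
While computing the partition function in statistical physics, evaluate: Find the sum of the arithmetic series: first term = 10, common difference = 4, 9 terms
Last term: a_n=10+(9-1)·4=42
Sum=n(a_1+a_n)/2=9(10+42)/2=234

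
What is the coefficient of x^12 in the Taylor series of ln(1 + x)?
ln(1+x)=Σ (-1)^(n+1) x^n/n
Coefficient of x^12=(-1)^13/12=-1/12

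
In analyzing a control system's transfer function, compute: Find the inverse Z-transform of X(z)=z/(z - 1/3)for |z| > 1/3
Standard pair: z/(z-a) <-> a^n*u[n] for causal signals
With a=1/3: x[n]=(1/3)^n*u[n]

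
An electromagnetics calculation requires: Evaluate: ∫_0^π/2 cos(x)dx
Antiderivative: sin(x)
Evaluate at bounds: [sin(1·π/2)/1] - [sin(1·0)/1]
=((1) - (0))/1=1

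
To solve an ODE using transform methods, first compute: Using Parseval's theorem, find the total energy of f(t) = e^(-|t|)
Parseval's theorem: E=integral |f(t)|^2 dt=(1/2pi) integral |F(omega)|^2 domega
E=integral_{-inf}^{inf} e^(-2|t|) dt=2*integral_0^inf e^(-2t) dt=2/(2*1)=1/1

Answer: 1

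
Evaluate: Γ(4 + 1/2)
Γ(n + 1/2)=(2n)!√π/(4^n·n!)
=40320√π/(256·24)=(105/16)·√π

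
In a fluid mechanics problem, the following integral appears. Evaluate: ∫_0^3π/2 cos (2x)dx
Antiderivative: sin(2x)/2
Evaluate at bounds: [sin(2·3π/2)/2] - [sin(2·0)/2]
= ((0) - (0))/2 = 0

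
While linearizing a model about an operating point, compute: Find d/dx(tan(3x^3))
Chain rule: d/dx[tan(u)] = sec²(u)·u' where u = 3x^3
u' = 9x^2

Answer: 9x^2·sec²(3x^3)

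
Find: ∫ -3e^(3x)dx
Since d/dx[e^(3x)]=3e^(3x), we get -1 e^(3x) + C

Answer: -e^(3x) + C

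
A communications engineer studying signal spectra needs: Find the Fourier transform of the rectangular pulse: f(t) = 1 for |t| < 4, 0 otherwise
F(omega)=integral from -4 to 4 of e^(-j*omega*t) dt
=2*sin(4*omega)/omega=8*sinc(4*omega/pi)

Answer: 2*sin(4*omega)/omega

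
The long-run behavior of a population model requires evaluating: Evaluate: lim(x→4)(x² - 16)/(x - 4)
Factor: (x² - 16) = (x-4)(x + 4)
Cancel (x-4): lim(x→4) (x + 4) = 8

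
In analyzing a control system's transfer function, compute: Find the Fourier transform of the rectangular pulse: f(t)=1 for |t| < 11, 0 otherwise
F(omega) = integral from -11 to 11 of e^(-j * omega * t) dt
= 2 * sin(11 * omega)/omega = 22 * sinc(11 * omega/pi)

Answer: 2 * sin(11 * omega)/omega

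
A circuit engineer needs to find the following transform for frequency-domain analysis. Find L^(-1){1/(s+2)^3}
L^(-1){1/(s-a)^n} = t^(n-1)·e^(at)/(n-1)!
Here a = -2, n = 3: t^2·e^(-2t)/2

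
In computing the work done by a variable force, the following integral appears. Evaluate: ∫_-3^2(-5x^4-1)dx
Step 1: Find antiderivative F(x) = -x^5 - x
Step 2: F(2) - F(-3) = -34 - (246) = -280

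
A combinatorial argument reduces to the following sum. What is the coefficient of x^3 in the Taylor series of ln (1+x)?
ln(1+x) = Σ (-1)^(n+1) x^n/n
Coefficient of x^3 = (-1)^4/3 = 1/3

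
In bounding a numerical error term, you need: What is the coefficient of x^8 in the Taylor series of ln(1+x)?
ln(1+x) = Σ (-1)^(n+1) x^n/n
Coefficient of x^8 = (-1)^9/8 = -1/8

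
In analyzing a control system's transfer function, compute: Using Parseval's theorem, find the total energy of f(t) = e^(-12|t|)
Parseval's theorem: E=integral |f(t)|^2 dt=(1/2pi) integral |F(omega)|^2 domega
E=integral_{-inf}^{inf} e^(-24|t|) dt=2 * integral_0^inf e^(-24t) dt=2/(2 * 12)=1/12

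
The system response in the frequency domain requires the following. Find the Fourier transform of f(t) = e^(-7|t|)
Using the standard pair: F{e^(-a|t|)}=2a/(a^2+omega^2)
With a=7: F(omega)=14/(49+omega^2)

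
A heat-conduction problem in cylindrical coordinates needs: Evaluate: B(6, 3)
B(x,y)=Γ(x)Γ(y)/Γ(x+y)=(x-1)!(y-1)!/(x+y-1)!
B(6,3)=5!·2!/8!=1/168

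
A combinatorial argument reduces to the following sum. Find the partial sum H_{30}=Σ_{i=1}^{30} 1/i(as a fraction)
H_30 = 1 + 1/2 + 1/3 + ... + 1/30
= 9304682830147/2329089562800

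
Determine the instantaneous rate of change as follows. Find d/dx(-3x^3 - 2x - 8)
Power rule: d/dx(ax^n)=n·a·x^(n-1)
Term by term: -9·x^2 - 2

Answer: -9x^2 - 2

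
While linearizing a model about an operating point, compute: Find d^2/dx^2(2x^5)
Apply power rule 2 times:
d^1: 10x^4
d^2: 40x^3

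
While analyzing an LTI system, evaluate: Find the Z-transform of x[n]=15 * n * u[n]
Z{n*u[n]}=z/(z-1)^2
By linearity: Z{15*n*u[n]}=15z/(z-1)^2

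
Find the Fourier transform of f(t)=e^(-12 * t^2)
The Fourier transform of a Gaussian e^(-a*t^2) is sqrt(pi/a)*e^(-omega^2/(4a)).
With a=12: F(omega)=sqrt(pi/12)*e^(-omega^2/48)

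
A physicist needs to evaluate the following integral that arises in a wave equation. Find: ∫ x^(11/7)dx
Power rule: ∫ x^(11/7) dx=x^(18/7)/(18/7) + C

Answer: (7/18)·x^(18/7) + C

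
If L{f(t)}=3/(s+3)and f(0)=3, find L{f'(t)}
L{f'(t)} = s·F(s) - f(0) = 3s/(s + 3) - 3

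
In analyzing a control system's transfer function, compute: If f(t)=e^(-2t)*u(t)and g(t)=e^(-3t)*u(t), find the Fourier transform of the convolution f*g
By the convolution theorem: F{f * g} = F(omega) * G(omega)
F(omega) = 1/(2 + j * omega), G(omega) = 1/(3 + j * omega)
F{f * g} = 1/((2 + j * omega)(3 + j * omega))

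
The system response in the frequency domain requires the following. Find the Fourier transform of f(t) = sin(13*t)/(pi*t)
sin(W*t)/(pi*t) = (W/pi)*sinc(W*t/pi) is the impulse response of the ideal low-pass filter with cutoff W (here W = 13).
Its Fourier transform is a rectangular function:
F(omega) = 1 for |omega| < 13, 0 otherwise

Answer: rect(omega/26) [i.e., 1 for |omega| < 13, 0 otherwise]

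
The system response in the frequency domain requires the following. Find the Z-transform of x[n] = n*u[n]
Standard pair: Z{n * u[n]}=z/(z-1)^2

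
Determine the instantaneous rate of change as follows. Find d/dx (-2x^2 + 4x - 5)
Power rule: d/dx(ax^n)=n·a·x^(n-1)
Term by term: -4·x + 4

Answer: -4x + 4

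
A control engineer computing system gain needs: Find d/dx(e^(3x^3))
Chain rule: d/dx[e^u] = e^u · u' where u = 3x^3
u' = 9x^2

Answer: 9x^2·e^(3x^3)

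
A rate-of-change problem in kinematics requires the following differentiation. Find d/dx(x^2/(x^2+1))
Quotient rule: (f/g)'=(f'g - fg')/g²
f=x^2, f'=2x
g=x^2 + 1, g'=2x

Answer: (2x·(x^2 + 1) - 2x^3)/(x^2 + 1)²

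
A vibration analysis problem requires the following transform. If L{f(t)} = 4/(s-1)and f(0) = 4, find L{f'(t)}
L{f'(t)} = s·F(s) - f(0) = 4s/(s-1) - 4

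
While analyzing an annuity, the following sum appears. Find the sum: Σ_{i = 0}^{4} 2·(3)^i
Geometric series: S=a(1 - r^n)/(1 - r)
a=2, r=3, n=5
S=2(1 - 243)/-2=242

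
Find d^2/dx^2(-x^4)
Apply power rule 2 times:
d^1: -4x^3
d^2: -12x^2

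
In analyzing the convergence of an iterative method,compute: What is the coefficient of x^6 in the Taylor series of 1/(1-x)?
1/(1-x) = Σ x^n for |x|<1
All coefficients are 1

Answer: 1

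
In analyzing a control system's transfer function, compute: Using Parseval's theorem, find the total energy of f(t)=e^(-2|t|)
Parseval's theorem: E = integral |f(t)|^2 dt = (1/2pi) integral |F(omega)|^2 domega
E = integral_{-inf}^{inf} e^(-4|t|) dt = 2*integral_0^inf e^(-4t) dt = 2/(2*2) = 1/2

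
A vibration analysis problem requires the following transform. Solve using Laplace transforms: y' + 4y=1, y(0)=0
Take L of both sides: sY(s) - 0 + 4Y(s) = 1/s
Y(s)(s + 4) = 1/s + 0
Y(s) = 1/(s(s + 4)) + 0/(s + 4)
Partial fractions: 1/(s(s + 4)) = (1/4)/s - (1/4)/(s + 4)
So Y(s) = (1/4)/s - (1/4)/(s + 4)
Inverse transform (L^(-1){1/s} = 1, L^(-1){1/(s + 4)} = e^(-4t)):

Answer: y(t) = 1/4 - (1/4)·e^(-4t)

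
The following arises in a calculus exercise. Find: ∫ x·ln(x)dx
By parts: u=ln(x), dv=x dx
du=1/x dx, v=x^2/2
=x^2·ln(x)/2 - ∫ x/2 dx
=x^2·ln(x)/2 - x^2/4+C

Answer: x^2(ln(x)/2-1/4)+C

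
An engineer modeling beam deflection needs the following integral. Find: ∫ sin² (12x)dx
Using identity sin²(u) = (1 - cos(2u))/2:
∫ (1 - cos(24x))/2 dx = x/2 - sin(24x)/48+C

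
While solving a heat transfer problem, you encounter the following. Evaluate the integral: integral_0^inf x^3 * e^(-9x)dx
This is a Gamma integral. Substitute u = 9x (du = 9 dx):
integral_0^inf x^3*e^(-9x) dx = (1/9^4) integral_0^inf u^3*e^(-u) du
= Gamma(4)/9^4 = 3!/9^4 = 6/6561

Answer: 2/2187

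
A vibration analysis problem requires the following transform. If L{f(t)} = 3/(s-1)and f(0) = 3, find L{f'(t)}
L{f'(t)}=s·F(s) - f(0)=3s/(s-1)-3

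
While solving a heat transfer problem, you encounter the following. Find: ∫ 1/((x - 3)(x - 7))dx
Partial fractions: 1/((x-3)(x-7))=A/(x-3) + B/(x-7)
A=-1/4, B=1/4
∫ [-1/4· 1/(x-3) + 1/4· 1/(x-7)] dx
=(1/4)[ln|x-7| - ln|x-3|] + C

Answer: (1/4)·ln|(x-7)/(x-3)| + C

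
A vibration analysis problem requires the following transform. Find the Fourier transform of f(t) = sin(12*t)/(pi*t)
sin(W*t)/(pi*t) = (W/pi)*sinc(W*t/pi) is the impulse response of the ideal low-pass filter with cutoff W (here W = 12).
Its Fourier transform is a rectangular function:
F(omega) = 1 for |omega| < 12, 0 otherwise

Answer: rect(omega/24) [i.e., 1 for |omega| < 12, 0 otherwise]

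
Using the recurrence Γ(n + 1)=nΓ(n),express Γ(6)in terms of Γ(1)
Γ(6)=5Γ(5)=5·4Γ(4)=...=5!·Γ(1)=120·Γ(1)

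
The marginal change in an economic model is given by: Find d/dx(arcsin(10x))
d/dx[arcsin(u)]=u'/√(1-u²), u=10x, u'=10

Answer: 10/√(1-100x²)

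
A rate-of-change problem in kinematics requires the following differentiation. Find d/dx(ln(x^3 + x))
Chain rule: d/dx[ln(u)] = u'/u where u = x^3 + x
u' = 3x^2 + 1

Answer: (3x^2 + 1)/(x^3 + x)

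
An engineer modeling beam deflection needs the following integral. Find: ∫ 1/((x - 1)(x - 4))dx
Partial fractions: 1/((x-1)(x-4)) = A/(x-1) + B/(x-4)
A = -1/3, B = 1/3
∫ [-1/3· 1/(x-1) + 1/3· 1/(x-4)] dx
= (1/3)[ln|x-4| - ln|x-1|] + C

Answer: (1/3)·ln|(x-4)/(x-1)| + C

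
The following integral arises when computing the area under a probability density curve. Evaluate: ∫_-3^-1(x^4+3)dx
Step 1: Find antiderivative F(x)=(1/5)x^5 + 3x
Step 2: F(-1) - F(-3)=-16/5 - (-288/5)=272/5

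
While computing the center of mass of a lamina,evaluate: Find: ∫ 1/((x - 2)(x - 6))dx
Partial fractions: 1/((x-2)(x-6))=A/(x-2) + B/(x-6)
A=-1/4, B=1/4
∫ [-1/4· 1/(x-2) + 1/4· 1/(x-6)] dx
=(1/4)[ln|x-6| - ln|x-2|] + C

Answer: (1/4)·ln|(x-6)/(x-2)| + C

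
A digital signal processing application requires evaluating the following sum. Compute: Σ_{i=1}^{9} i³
Using formula: Σ i^3=[n(n+1)/2]²=[9·10/2]²=2025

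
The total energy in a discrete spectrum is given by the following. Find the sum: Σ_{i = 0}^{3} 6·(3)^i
Geometric series: S = a(1 - r^n)/(1 - r)
a = 6, r = 3, n = 4
S = 6(1 - 81)/-2 = 240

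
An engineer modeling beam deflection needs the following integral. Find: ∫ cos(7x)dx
Using substitution u=7x: ∫ cos(u) du/7=sin(u)/7+C

Answer: (1/7)sin(7x)+C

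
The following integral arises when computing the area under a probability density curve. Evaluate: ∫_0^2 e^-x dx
Antiderivative: -e^-x
Evaluate: -(e^-2-1)

Answer: (e^-2-1)/(-1)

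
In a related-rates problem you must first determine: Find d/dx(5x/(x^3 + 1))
Quotient rule: (f/g)'=(f'g - fg')/g²
f=5x, f'=5
g=x^3 + 1, g'=3x^2

Answer: (5·(x^3 + 1) - 15x^3)/(x^3 + 1)²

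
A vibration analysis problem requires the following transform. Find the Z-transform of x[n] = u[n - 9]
Using the time-shift property: Z{u[n-9]} = z^(-9)*z/(z-1)
= z^(-8)/(z-1)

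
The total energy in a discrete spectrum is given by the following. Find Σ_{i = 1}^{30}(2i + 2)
=2·Σ i + 2·30=2·465 + 60=990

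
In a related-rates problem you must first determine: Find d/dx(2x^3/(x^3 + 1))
Quotient rule: (f/g)' = (f'g - fg')/g²
f = 2x^3, f' = 6x^2
g = x^3+1, g' = 3x^2

Answer: (6x^2·(x^3+1)-6x^5)/(x^3+1)²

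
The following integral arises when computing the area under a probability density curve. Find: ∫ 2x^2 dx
Using power rule: ∫ 2x^2 dx = 2/3 x^3 + C = (2/3)x^3 + C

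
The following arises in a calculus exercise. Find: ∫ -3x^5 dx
Using power rule: ∫ -3x^5 dx=-3/6 x^6 + C=(-1/2)x^6 + C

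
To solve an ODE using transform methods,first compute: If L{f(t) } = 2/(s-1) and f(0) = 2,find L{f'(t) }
L{f'(t)}=s·F(s) - f(0)=2s/(s-1) - 2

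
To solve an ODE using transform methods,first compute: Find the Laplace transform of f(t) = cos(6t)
L{cos(wt)}=s/(s² + w²)
L{cos(6t)}=s/(s² + 36)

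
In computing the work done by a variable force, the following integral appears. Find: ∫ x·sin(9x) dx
By parts: u = x, dv = sin(9x) dx
du = dx, v = -cos(9x)/9
= -x·cos(9x)/9 + sin(9x)/9² + C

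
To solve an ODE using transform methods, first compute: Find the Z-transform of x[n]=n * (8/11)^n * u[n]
Using the property Z{n * a^n * u[n]} = az/(z-a)^2
With a = 8/11: X(z) = (8/11)z/(z - 8/11)^2, |z| > 8/11

Answer: (8/11)z/(z - 8/11)^2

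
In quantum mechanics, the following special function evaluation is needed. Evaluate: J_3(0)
J_n(0)=0 for all n > 0 (Bessel function of first kind)
J_3(0)=0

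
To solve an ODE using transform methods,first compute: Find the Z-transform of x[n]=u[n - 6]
Using the time-shift property: Z{u[n-6]}=z^(-6) * z/(z-1)
=z^(-5)/(z-1)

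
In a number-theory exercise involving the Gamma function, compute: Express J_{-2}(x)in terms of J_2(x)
For integer n: J_{-n}(x) = (-1)^n J_n(x)
With n = 2: J_{-2}(x) = (-1)^2 J_2(x) = J_2(x)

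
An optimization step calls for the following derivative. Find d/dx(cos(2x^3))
Chain rule: d/dx[cos(u)] = -sin(u)·u' where u = 2x^3
u' = 6x^2

Answer: -6x^2·sin(2x^3)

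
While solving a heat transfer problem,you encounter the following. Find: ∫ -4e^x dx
Since d/dx[e^x]=+ e^x, we get -4e^x + C

Answer: -4e^x + C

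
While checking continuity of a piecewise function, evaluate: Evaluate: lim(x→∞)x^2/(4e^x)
Apply L'Hôpital 2 times (∞/∞ each time):
Eventually get 2!/(4e^x) → 0

Answer: 0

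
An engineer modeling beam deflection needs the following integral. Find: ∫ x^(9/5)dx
Power rule: ∫ x^(9/5) dx=x^(14/5)/(14/5) + C

Answer: (5/14)·x^(14/5) + C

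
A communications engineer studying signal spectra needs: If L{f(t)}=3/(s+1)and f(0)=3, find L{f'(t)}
L{f'(t)} = s·F(s) - f(0) = 3s/(s+1)-3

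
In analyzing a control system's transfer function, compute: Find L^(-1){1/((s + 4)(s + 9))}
Partial fractions: 1/((s+4)(s+9))=A/(s+4)+B/(s+9)
Cover-up: A=1/(s+9)|_{s=-4}=1/5; B=1/(s+4)|_{s=-9}=-1/5
L^(-1)=(1/5)e^(-4t) - (1/5)e^(-9t)

Answer: (1/5)(e^(-4t) - e^(-9t))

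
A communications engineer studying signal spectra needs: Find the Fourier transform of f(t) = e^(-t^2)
The Fourier transform of a Gaussian e^(-t^2) is sqrt(pi) * e^(-omega^2/4).
With a = 1: F(omega) = sqrt(pi) * e^(-omega^2/4)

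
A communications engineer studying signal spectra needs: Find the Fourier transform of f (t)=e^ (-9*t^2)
The Fourier transform of a Gaussian e^(-a*t^2) is sqrt(pi/a)*e^(-omega^2/(4a)).
With a = 9: F(omega) = sqrt(pi)/3*e^(-omega^2/36)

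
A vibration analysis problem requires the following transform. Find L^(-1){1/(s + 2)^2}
L^(-1){1/(s-a)^n} = t^(n-1)·e^(at)/(n-1)!
Here a = -2, n = 2: t^1·e^(-2t)/1

Answer: t·e^(-2t)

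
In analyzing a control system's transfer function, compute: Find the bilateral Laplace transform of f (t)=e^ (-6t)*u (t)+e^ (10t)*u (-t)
For e^(-6t) * u(t): L = 1/(s+6), Re(s) > -6
For e^(10t) * u(-t): L = -1/(s-10), Re(s) < 10
Combined: F(s) = 1/(s+6)-1/(s-10), -6 < Re(s) < 10

Answer: 1/(s+6)-1/(s-10), ROC: -6 < Re(s) < 10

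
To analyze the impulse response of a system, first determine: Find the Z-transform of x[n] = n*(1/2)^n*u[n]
Using the property Z{n*a^n*u[n]} = az/(z-a)^2
With a = 1/2: X(z) = (1/2)z/(z - 1/2)^2, |z| > 1/2

Answer: (1/2)z/(z - 1/2)^2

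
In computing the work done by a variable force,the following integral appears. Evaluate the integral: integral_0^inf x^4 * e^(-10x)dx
This is a Gamma integral. Substitute u = 10x (du = 10 dx):
integral_0^inf x^4*e^(-10x) dx = (1/10^5) integral_0^inf u^4*e^(-u) du
= Gamma(5)/10^5 = 4!/10^5 = 24/100000

Answer: 3/12500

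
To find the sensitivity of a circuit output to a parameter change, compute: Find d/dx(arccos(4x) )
d/dx[arccos(u)]=-u'/√(1-u²), u=4x, u'=4

Answer: -4/√(1 - 16x²)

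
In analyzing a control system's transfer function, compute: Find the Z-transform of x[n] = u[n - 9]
Using the time-shift property: Z{u[n-9]}=z^(-9)*z/(z-1)
=z^(-8)/(z-1)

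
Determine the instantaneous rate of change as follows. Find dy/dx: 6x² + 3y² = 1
Differentiate: 12x+6y·(dy/dx) = 0
dy/dx = -12x/(6y) = -2·(x/y)

Answer: dy/dx = -2·(x/y)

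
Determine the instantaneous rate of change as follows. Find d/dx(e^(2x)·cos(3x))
Product rule: (fg)' = f'g+fg'
f = e^(2x), f' = 2·e^(2x)
g = cos(3x), g' = -3·sin(3x)

Answer: 2·e^(2x)·cos(3x)-3·e^(2x)·sin(3x)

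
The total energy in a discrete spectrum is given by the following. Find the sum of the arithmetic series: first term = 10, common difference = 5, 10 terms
Last term: a_n = 10 + (10 - 1)·5 = 55
Sum = n(a_1 + a_n)/2 = 10(10 + 55)/2 = 325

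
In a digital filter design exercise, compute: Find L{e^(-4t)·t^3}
First shifting: L{e^(at)f(t)} = F(s-a)
L{t^3} = 6/s^4
Shift s → s + 4: 6/(s + 4)^4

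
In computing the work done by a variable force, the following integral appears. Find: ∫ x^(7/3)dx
Power rule: ∫ x^(7/3) dx = x^(10/3)/(10/3) + C

Answer: (3/10)·x^(10/3) + C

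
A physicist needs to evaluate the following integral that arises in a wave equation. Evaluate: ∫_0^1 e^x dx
Antiderivative: e^x
Evaluate: (e^1 - 1)

Answer: e^1 - 1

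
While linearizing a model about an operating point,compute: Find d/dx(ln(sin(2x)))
Chain rule: d/dx[ln(u)]=u'/u where u=sin(2x)
u'=2cos(2x)

Answer: (2cos(2x))/(sin(2x))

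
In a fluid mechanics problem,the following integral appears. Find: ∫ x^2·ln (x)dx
By parts: u = ln(x), dv = x^2 dx
du = 1/x dx, v = x^3/3
= x^3·ln(x)/3 - ∫ x^2/3 dx
= x^3·ln(x)/3 - x^3/9+C

Answer: x^3(ln(x)/3-1/9)+C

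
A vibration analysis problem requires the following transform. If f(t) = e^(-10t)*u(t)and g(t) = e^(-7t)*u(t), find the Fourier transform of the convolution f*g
By the convolution theorem: F{f * g} = F(omega) * G(omega)
F(omega) = 1/(10 + j * omega), G(omega) = 1/(7 + j * omega)
F{f * g} = 1/((10 + j * omega)(7 + j * omega))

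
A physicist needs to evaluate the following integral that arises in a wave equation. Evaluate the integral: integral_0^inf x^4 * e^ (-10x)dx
This is a Gamma integral. Substitute u=10x (du=10 dx):
integral_0^inf x^4 * e^(-10x) dx=(1/10^5) integral_0^inf u^4 * e^(-u) du
=Gamma(5)/10^5=4!/10^5=24/100000

Answer: 3/12500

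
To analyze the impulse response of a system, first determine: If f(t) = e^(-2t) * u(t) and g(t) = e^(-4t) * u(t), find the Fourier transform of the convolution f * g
By the convolution theorem: F{f*g}=F(omega)*G(omega)
F(omega)=1/(2 + j*omega), G(omega)=1/(4 + j*omega)
F{f*g}=1/((2 + j*omega)(4 + j*omega))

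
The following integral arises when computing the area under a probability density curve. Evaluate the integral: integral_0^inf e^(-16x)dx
integral_0^inf e^(-16x) dx = [-1/16 * e^(-16x)]_0^inf
= 0 - (-1/16) = 1/16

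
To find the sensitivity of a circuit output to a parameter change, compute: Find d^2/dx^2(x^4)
Apply power rule 2 times:
d^1: 4x^3
d^2: 12x^2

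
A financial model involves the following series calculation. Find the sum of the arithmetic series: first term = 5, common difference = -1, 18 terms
Last term: a_n = 5 + (18 - 1)·-1 = -12
Sum = n(a_1 + a_n)/2 = 18(5 + (-12))/2 = -63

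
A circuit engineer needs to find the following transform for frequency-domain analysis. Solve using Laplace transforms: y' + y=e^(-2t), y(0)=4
Take L: sY - 4+Y = 1/(s+2)
Y(s+1) = 1/(s+2)+4
Y = 1/((s+2)(s+1))+4/(s+1)
Partial fractions: 1/((s+2)(s+1)) = -1/(s+2)+1/(s+1)
So Y = -1/(s+2)+5/(s+1)
Inverse Laplace transform (L^(-1){1/(s+2)} = e^(-2t), L^(-1){1/(s+1)} = e^(-t)):

Answer: y(t) = -1·e^(-2t)+5·e^(-t)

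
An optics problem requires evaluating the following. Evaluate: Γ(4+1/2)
Γ(n+1/2)=(2n)!√π/(4^n·n!)
=40320√π/(256·24)=(105/16)·√π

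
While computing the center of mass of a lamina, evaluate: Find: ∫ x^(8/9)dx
Power rule: ∫ x^(8/9) dx=x^(17/9)/(17/9) + C

Answer: (9/17)·x^(17/9) + C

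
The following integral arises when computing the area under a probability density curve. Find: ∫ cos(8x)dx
Using substitution u=8x: ∫ cos(u) du/8=sin(u)/8+C

Answer: (1/8)sin(8x)+C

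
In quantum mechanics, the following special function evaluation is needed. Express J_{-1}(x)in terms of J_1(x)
For integer n: J_{-n}(x)=(-1)^n J_n(x)
With n=1: J_{-1}(x)=(-1)^1 J_1(x)=-J_1(x)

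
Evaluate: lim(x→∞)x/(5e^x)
Apply L'Hôpital 1 times (∞/∞ each time):
Eventually get 1!/(5e^x) → 0

Answer: 0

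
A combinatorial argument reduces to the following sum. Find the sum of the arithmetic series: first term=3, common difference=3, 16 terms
Last term: a_n = 3+(16-1)·3 = 48
Sum = n(a_1+a_n)/2 = 16(3+48)/2 = 408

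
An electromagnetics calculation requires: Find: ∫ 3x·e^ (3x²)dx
Let u=3x², du=6x dx
∫ (1/2)e^u du=e^u/2+C

Answer: e^(3x²)/2+C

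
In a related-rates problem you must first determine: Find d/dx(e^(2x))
Chain rule: d/dx[e^u]=e^u · u' where u=2x
u'=2

Answer: 2·e^(2x)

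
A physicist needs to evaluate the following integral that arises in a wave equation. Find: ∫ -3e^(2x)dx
Since d/dx[e^(2x)] = 2e^(2x), we get -3/2 e^(2x)+C

Answer: (-3/2)e^(2x)+C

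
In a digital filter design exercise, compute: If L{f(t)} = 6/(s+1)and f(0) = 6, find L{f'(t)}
L{f'(t)}=s·F(s) - f(0)=6s/(s + 1) - 6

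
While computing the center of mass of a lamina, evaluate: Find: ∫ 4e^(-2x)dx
Since d/dx[e^(-2x)] = -2e^(-2x), we get -2 e^(-2x) + C

Answer: -2e^(-2x) + C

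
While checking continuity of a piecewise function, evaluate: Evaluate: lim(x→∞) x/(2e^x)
Apply L'Hôpital 1 times (∞/∞ each time):
Eventually get 1!/(2e^x) → 0

Answer: 0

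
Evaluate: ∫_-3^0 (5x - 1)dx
Step 1: Find antiderivative F(x)=(5/2)x^2 - x
Step 2: F(0) - F(-3)=0 - (51/2)=-51/2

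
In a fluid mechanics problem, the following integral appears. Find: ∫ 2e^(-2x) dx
Since d/dx[e^(-2x)] = -2e^(-2x), we get -1 e^(-2x) + C

Answer: -e^(-2x) + C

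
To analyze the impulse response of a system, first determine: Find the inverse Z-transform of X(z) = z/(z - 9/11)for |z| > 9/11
Standard pair: z/(z-a) <-> a^n*u[n] for causal signals
With a = 9/11: x[n] = (9/11)^n*u[n]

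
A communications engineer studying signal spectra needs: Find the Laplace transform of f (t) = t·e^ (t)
L{t·e^(at)}=1/(s-a)²
L{t·e^(t)}=1/(s-1)²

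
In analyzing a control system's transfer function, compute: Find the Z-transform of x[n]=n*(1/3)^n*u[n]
Using the property Z{n * a^n * u[n]}=az/(z-a)^2
With a=1/3: X(z)=(1/3)z/(z - 1/3)^2, |z| > 1/3

Answer: (1/3)z/(z - 1/3)^2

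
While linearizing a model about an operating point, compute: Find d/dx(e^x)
Chain rule: d/dx[e^u]=e^u · u' where u=x
u'=1

Answer: 1·e^x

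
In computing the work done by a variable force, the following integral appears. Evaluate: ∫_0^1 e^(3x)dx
Antiderivative: (1/3)e^(3x)
Evaluate: (1/3)(e^3 - 1)

Answer: (e^3 - 1)/3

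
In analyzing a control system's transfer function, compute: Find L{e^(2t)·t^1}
First shifting: L{e^(at)f(t)} = F(s-a)
L{t^1} = 1/s^2
Shift s → s-2: 1/(s-2)^2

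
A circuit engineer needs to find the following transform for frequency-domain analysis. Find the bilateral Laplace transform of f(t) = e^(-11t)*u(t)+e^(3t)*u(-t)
For e^(-11t) * u(t): L = 1/(s + 11), Re(s) > -11
For e^(3t) * u(-t): L = -1/(s-3), Re(s) < 3
Combined: F(s) = 1/(s + 11) - 1/(s-3), -11 < Re(s) < 3

Answer: 1/(s + 11) - 1/(s-3), ROC: -11 < Re(s) < 3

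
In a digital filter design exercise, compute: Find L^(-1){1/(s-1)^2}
L^(-1){1/(s-a)^n} = t^(n-1)·e^(at)/(n-1)!
Here a = 1, n = 2: t^1·e^(t)/1

Answer: t·e^(t)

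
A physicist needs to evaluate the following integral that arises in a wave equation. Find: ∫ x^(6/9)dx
Power rule: ∫ x^(2/3) dx = x^(5/3)/(5/3)+C

Answer: (3/5)·x^(5/3)+C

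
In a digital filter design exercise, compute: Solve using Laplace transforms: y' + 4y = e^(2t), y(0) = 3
Take L: sY - 3+4Y = 1/(s-2)
Y(s+4) = 1/(s-2)+3
Y = 1/((s-2)(s+4))+3/(s+4)
Partial fractions: 1/((s-2)(s+4)) = (1/6)/(s-2) - (1/6)/(s+4)
So Y = (1/6)/(s-2)+(17/6)/(s+4)
Inverse Laplace transform (L^(-1){1/(s-2)} = e^(2t), L^(-1){1/(s+4)} = e^(-4t)):

Answer: y(t) = (1/6)·e^(2t)+(17/6)·e^(-4t)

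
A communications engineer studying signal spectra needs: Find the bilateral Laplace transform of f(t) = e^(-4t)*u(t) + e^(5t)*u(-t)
For e^(-4t)*u(t): L = 1/(s+4), Re(s) > -4
For e^(5t)*u(-t): L = -1/(s-5), Re(s) < 5
Combined: F(s) = 1/(s+4)-1/(s-5), -4 < Re(s) < 5

Answer: 1/(s+4)-1/(s-5), ROC: -4 < Re(s) < 5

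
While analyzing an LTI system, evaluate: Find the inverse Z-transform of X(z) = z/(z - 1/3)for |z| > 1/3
Standard pair: z/(z-a) <-> a^n * u[n] for causal signals
With a=1/3: x[n]=(1/3)^n * u[n]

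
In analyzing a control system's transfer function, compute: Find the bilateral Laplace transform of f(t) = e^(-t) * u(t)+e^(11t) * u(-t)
For e^(-t) * u(t): L = 1/(s+1), Re(s) > -1
For e^(11t) * u(-t): L = -1/(s-11), Re(s) < 11
Combined: F(s) = 1/(s+1)-1/(s-11), -1 < Re(s) < 11

Answer: 1/(s+1)-1/(s-11), ROC: -1 < Re(s) < 11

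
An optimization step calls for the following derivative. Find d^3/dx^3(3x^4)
Apply power rule 3 times:
d^1: 12x^3
d^2: 36x^2
d^3: 72x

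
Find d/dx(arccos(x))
d/dx[arccos(u)]=-u'/√(1-u²), u=x, u'=1

Answer: -1/√(1-x²)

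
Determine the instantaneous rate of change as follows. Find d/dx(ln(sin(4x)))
Chain rule: d/dx[ln(u)] = u'/u where u = sin(4x)
u' = 4cos(4x)

Answer: (4cos(4x))/(sin(4x))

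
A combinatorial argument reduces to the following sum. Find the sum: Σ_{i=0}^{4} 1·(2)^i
Geometric series: S=a(1 - r^n)/(1 - r)
a=1, r=2, n=5
S=1(1 - 32)/-1=31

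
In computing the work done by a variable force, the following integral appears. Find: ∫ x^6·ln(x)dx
By parts: u=ln(x), dv=x^6 dx
du=1/x dx, v=x^7/7
=x^7·ln(x)/7 - ∫ x^6/7 dx
=x^7·ln(x)/7 - x^7/49+C

Answer: x^7(ln(x)/7-1/49)+C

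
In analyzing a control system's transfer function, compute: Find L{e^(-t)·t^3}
First shifting: L{e^(at)f(t)} = F(s-a)
L{t^3} = 6/s^4
Shift s → s + 1: 6/(s + 1)^4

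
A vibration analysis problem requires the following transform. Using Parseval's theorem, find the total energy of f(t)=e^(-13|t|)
Parseval's theorem: E=integral |f(t)|^2 dt=(1/2pi) integral |F(omega)|^2 domega
E=integral_{-inf}^{inf} e^(-26|t|) dt=2 * integral_0^inf e^(-26t) dt=2/(2 * 13)=1/13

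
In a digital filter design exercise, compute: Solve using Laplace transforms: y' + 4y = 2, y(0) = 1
Take L of both sides: sY(s)-1+4Y(s)=2/s
Y(s)(s+4)=2/s+1
Y(s)=2/(s(s+4))+1/(s+4)
Partial fractions: 2/(s(s+4))=(1/2)/s - (1/2)/(s+4)
So Y(s)=(1/2)/s+(1/2)/(s+4)
Inverse transform (L^(-1){1/s}=1, L^(-1){1/(s+4)}=e^(-4t)):

Answer: y(t)=1/2+(1/2)·e^(-4t)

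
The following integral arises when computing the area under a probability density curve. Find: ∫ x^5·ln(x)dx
By parts: u=ln(x), dv=x^5 dx
du=1/x dx, v=x^6/6
=x^6·ln(x)/6 - ∫ x^5/6 dx
=x^6·ln(x)/6 - x^6/36 + C

Answer: x^6(ln(x)/6 - 1/36) + C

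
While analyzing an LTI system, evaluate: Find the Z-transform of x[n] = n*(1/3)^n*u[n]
Using the property Z{n * a^n * u[n]}=az/(z-a)^2
With a=1/3: X(z)=(1/3)z/(z - 1/3)^2, |z| > 1/3

Answer: (1/3)z/(z - 1/3)^2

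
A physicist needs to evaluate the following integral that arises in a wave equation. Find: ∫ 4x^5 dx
Using power rule: ∫ 4x^5 dx=4/6 x^6 + C=(2/3)x^6 + C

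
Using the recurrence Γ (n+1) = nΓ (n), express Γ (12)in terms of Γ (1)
Γ(12)=11Γ(11)=11·10Γ(10)=...=11!·Γ(1)=39916800·Γ(1)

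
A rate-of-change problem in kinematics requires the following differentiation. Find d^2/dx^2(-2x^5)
Apply power rule 2 times:
d^1: -10x^4
d^2: -40x^3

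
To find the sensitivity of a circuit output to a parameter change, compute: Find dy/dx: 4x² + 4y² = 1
Differentiate: 8x+8y·(dy/dx) = 0
dy/dx = -8x/(8y) = -1·(x/y)

Answer: dy/dx = -1·(x/y)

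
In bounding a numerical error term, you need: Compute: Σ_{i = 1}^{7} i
Using formula: Σ i^1=n(n+1)/2=7·8/2=28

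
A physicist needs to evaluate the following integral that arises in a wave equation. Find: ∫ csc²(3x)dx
Since d/dx[-cot(3x)] = 3csc²(3x), integral = -cot(3x)/3 + C

Answer: (-1/3)cot(3x) + C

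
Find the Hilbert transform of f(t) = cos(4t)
The Hilbert transform shifts each frequency component by -pi/2.
H{cos(wt)} = sin(wt)
With w = 4: H{cos(4t)} = sin(4t)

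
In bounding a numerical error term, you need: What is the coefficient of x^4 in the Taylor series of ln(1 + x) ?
ln(1+x)=Σ (-1)^(n+1) x^n/n
Coefficient of x^4=(-1)^5/4=-1/4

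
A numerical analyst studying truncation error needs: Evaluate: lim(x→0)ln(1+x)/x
L'Hôpital (0/0): lim 1/(1+x) / 1 = 1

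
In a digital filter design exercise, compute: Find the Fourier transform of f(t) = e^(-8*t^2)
The Fourier transform of a Gaussian e^(-a * t^2) is sqrt(pi/a) * e^(-omega^2/(4a)).
With a=8: F(omega)=sqrt(pi/8) * e^(-omega^2/32)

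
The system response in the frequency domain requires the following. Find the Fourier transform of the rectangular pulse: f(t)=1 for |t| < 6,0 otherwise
F(omega)=integral from -6 to 6 of e^(-j * omega * t) dt
=2 * sin(6 * omega)/omega=12 * sinc(6 * omega/pi)

Answer: 2 * sin(6 * omega)/omega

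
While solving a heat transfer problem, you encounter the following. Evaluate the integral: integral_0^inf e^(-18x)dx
integral_0^inf e^(-18x) dx = [-1/18*e^(-18x)]_0^inf
= 0 - (-1/18) = 1/18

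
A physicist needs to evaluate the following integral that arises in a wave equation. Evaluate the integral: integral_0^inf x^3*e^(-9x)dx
This is a Gamma integral. Substitute u = 9x (du = 9 dx):
integral_0^inf x^3*e^(-9x) dx = (1/9^4) integral_0^inf u^3*e^(-u) du
= Gamma(4)/9^4 = 3!/9^4 = 6/6561

Answer: 2/2187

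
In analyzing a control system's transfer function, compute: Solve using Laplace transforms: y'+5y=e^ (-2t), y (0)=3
Take L: sY - 3+5Y=1/(s+2)
Y(s+5)=1/(s+2)+3
Y=1/((s+2)(s+5))+3/(s+5)
Partial fractions: 1/((s+2)(s+5))=(1/3)/(s+2) - (1/3)/(s+5)
So Y=(1/3)/(s+2)+(8/3)/(s+5)
Inverse Laplace transform (L^(-1){1/(s+2)}=e^(-2t), L^(-1){1/(s+5)}=e^(-5t)):

Answer: y(t)=(1/3)·e^(-2t)+(8/3)·e^(-5t)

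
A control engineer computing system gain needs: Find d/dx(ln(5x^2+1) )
Chain rule: d/dx[ln(u)]=u'/u where u=5x^2+1
u'=10x

Answer: (10x)/(5x^2+1)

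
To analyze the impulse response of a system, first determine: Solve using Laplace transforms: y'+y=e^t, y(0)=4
Take L: sY - 4+Y = 1/(s-1)
Y(s+1) = 1/(s-1)+4
Y = 1/((s-1)(s+1))+4/(s+1)
Partial fractions: 1/((s-1)(s+1)) = (1/2)/(s-1) - (1/2)/(s+1)
So Y = (1/2)/(s-1)+(7/2)/(s+1)
Inverse Laplace transform (L^(-1){1/(s-1)} = e^t, L^(-1){1/(s+1)} = e^(-t)):

Answer: y(t) = (1/2)·e^t+(7/2)·e^(-t)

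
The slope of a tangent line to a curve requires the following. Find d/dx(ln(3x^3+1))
Chain rule: d/dx[ln(u)]=u'/u where u=3x^3+1
u'=9x^2

Answer: (9x^2)/(3x^3+1)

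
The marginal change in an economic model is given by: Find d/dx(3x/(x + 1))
Quotient rule: (f/g)' = (f'g - fg')/g²
f = 3x, f' = 3
g = x+1, g' = 1

Answer: (3·(x+1)-3x)/(x+1)²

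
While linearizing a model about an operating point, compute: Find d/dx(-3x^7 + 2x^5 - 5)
Power rule: d/dx(ax^n)=n·a·x^(n-1)
Term by term: -21·x^6 + 10·x^4

Answer: -21x^6 + 10x^4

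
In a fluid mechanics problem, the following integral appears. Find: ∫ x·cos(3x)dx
By parts: u=x, dv=cos(3x) dx
du=dx, v=sin(3x)/3
=x·sin(3x)/3 + cos(3x)/3² + C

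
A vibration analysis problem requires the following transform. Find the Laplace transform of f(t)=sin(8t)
L{sin(wt)} = w/(s² + w²)
L{sin(8t)} = 8/(s² + 64)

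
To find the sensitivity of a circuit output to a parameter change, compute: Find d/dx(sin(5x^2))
Chain rule: d/dx[sin(u)]=cos(u)·u' where u=5x^2
u'=10x

Answer: 10x·cos(5x^2)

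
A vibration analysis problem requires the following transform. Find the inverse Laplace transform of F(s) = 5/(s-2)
L^(-1){5/(s-a)} = c·e^(at)
Here a = 2, c = 5

Answer: 5e^(2t)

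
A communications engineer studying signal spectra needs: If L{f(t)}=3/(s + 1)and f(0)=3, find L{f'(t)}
L{f'(t)} = s·F(s) - f(0) = 3s/(s + 1) - 3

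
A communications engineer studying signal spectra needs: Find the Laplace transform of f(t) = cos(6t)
L{cos(wt)}=s/(s² + w²)
L{cos(6t)}=s/(s² + 36)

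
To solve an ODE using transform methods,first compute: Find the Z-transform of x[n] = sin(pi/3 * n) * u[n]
Z{sin(w0*n)*u[n]} = z*sin(w0)/(z^2 - 2z*cos(w0) + 1)
With w0 = pi/3: X(z) = z*sin(pi/3)/(z^2 - 2z*cos(pi/3) + 1)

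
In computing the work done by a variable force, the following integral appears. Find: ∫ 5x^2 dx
Using power rule: ∫ 5x^2 dx=5/3 x^3+C=(5/3)x^3+C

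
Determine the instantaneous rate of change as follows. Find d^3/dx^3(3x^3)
Apply power rule 3 times:
d^1: 9x^2
d^2: 18x
d^3: 18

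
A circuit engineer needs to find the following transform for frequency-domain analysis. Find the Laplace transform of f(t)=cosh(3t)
L{cosh(at)}=s/(s²-a²)
L{cosh(3t)}=s/(s²-9)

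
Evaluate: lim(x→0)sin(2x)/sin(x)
sin(u) ≈ u for small u:
sin(2x)/sin(x) ≈ 2x/(x)=2/1

Answer: 2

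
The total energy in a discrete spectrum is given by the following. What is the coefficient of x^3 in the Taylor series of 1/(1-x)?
1/(1-x) = Σ x^n for |x|<1
All coefficients are 1

Answer: 1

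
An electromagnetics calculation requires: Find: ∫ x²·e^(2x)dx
Integration by parts twice:
First: u = x², dv = e^(2x) dx => x²e^(2x)/2 - (2/2)∫ xe^(2x) dx
Second (∫ xe^(2x) dx): xe^(2x)/2 - e^(2x)/4
Combining: e^(2x)(x²/2 - 2x/4 + 2/8) + C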